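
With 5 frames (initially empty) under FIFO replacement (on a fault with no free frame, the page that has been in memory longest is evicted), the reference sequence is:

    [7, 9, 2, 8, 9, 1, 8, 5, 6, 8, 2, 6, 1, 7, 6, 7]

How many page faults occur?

7 -> miss, frames (7)
9 -> miss, frames (7 9)
2 -> miss, frames (7 9 2)
8 -> miss, frames (7 9 2 8)
9 -> hit
1 -> miss, frames (7 9 2 8 1)
8 -> hit
5 -> miss, evict 7, frames (9 2 8 1 5)
6 -> miss, evict 9, frames (2 8 1 5 6)
8 -> hit
2 -> hit
6 -> hit
1 -> hit
7 -> miss, evict 2, frames (8 1 5 6 7)
6 -> hit
7 -> hit
Page faults: 8.

8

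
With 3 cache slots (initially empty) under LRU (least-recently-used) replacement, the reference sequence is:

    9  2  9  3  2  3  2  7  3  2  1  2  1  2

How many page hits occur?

9: fault, frames [9]
2: fault, frames [9, 2]
9: hit
3: fault, frames [2, 9, 3]
2: hit
3: hit
2: hit
7: fault, evict 9, frames [3, 2, 7]
3: hit
2: hit
1: fault, evict 7, frames [3, 2, 1]
2: hit
1: hit
2: hit
Hits: 9.

9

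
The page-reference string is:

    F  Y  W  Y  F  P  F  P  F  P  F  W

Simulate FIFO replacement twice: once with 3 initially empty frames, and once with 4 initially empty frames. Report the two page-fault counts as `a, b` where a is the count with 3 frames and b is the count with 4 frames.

3 frames: F F F . . F F . . . . . → 5 faults.
4 frames: F F F . . F . . . . . . → 4 faults.
4 < 5: adding a frame reduced faults, as is typical.

5, 4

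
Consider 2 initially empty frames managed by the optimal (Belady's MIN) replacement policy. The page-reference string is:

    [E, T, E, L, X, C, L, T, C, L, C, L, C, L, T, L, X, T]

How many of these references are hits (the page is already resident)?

E -> fault, frames (E)
T -> fault, frames (E T)
E -> hit
L -> fault, evict E, frames (T L)
X -> fault, evict T, frames (L X)
C -> fault, evict X, frames (L C)
L -> hit
T -> fault, evict L, frames (C T)
C -> hit
L -> fault, evict T, frames (C L)
C -> hit
L -> hit
C -> hit
L -> hit
T -> fault, evict C, frames (L T)
L -> hit
X -> fault, evict L, frames (T X)
T -> hit
Hits: 9.

9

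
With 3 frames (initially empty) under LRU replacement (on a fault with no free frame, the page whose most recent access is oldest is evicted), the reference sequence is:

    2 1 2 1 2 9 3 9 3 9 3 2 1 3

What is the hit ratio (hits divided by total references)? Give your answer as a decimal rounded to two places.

0.64

2: fault, frames {2}
1: fault, frames {2,1}
2: hit
1: hit
2: hit
9: fault, frames {1,2,9}
3: fault, evict 1, frames {2,9,3}
9: hit
3: hit
9: hit
3: hit
2: hit
1: fault, evict 9, frames {3,2,1}
3: hit
Hits: 9 of 14 references → 9/14 = 0.6429.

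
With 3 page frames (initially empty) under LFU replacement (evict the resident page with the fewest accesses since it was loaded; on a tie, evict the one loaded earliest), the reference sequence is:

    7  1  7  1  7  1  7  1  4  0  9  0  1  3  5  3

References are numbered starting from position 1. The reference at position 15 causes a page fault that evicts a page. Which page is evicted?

3

pos 1: 7 → fault, frames [7]
pos 2: 1 → fault, frames [7, 1]
pos 3: 7 → hit
pos 4: 1 → hit
pos 5: 7 → hit
pos 6: 1 → hit
pos 7: 7 → hit
pos 8: 1 → hit
pos 9: 4 → fault, frames [7, 1, 4]
pos 10: 0 → fault, evict 4, frames [7, 1, 0]
pos 11: 9 → fault, evict 0, frames [7, 1, 9]
pos 12: 0 → fault, evict 9, frames [7, 1, 0]
pos 13: 1 → hit
pos 14: 3 → fault, evict 0, frames [7, 1, 3]
pos 15: 5 → fault, evict 3, frames [7, 1, 5]
At position 15, page 3 is evicted.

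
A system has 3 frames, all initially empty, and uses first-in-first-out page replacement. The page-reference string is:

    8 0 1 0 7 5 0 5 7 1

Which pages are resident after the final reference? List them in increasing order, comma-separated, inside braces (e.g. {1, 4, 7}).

8 -> miss, frames [8]
0 -> miss, frames [8, 0]
1 -> miss, frames [8, 0, 1]
0 -> hit
7 -> miss, evict 8, frames [0, 1, 7]
5 -> miss, evict 0, frames [1, 7, 5]
0 -> miss, evict 1, frames [7, 5, 0]
5 -> hit
7 -> hit
1 -> miss, evict 7, frames [5, 0, 1]

{0, 1, 5}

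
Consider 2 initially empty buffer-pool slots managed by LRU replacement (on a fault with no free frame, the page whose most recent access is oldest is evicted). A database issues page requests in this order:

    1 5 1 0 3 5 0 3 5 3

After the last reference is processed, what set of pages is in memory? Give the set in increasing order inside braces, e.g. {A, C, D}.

1: fault, frames [1]
5: fault, frames [1, 5]
1: hit
0: fault, evict 5, frames [1, 0]
3: fault, evict 1, frames [0, 3]
5: fault, evict 0, frames [3, 5]
0: fault, evict 3, frames [5, 0]
3: fault, evict 5, frames [0, 3]
5: fault, evict 0, frames [3, 5]
3: hit

{3, 5}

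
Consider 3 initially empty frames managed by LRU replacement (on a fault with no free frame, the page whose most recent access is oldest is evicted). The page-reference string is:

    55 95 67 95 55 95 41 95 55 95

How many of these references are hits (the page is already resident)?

6

55 → miss, frames {55}
95 → miss, frames {55,95}
67 → miss, frames {55,95,67}
95 → hit
55 → hit
95 → hit
41 → miss, evict 67, frames {55,95,41}
95 → hit
55 → hit
95 → hit
Hits: 6.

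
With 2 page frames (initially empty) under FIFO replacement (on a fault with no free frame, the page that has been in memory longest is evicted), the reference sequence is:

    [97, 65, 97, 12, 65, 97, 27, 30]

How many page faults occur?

97 -> miss, frames [97]
65 -> miss, frames [97, 65]
97 -> hit
12 -> miss, evict 97, frames [65, 12]
65 -> hit
97 -> miss, evict 65, frames [12, 97]
27 -> miss, evict 12, frames [97, 27]
30 -> miss, evict 97, frames [27, 30]
Page faults: 6.

6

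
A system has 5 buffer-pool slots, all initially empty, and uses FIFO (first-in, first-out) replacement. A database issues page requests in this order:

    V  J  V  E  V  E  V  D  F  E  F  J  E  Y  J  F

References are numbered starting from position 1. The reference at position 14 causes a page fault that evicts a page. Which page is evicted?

pos 1: V → fault, frames [V]
pos 2: J → fault, frames [V, J]
pos 3: V → hit
pos 4: E → fault, frames [V, J, E]
pos 5: V → hit
pos 6: E → hit
pos 7: V → hit
pos 8: D → fault, frames [V, J, E, D]
pos 9: F → fault, frames [V, J, E, D, F]
pos 10: E → hit
pos 11: F → hit
pos 12: J → hit
pos 13: E → hit
pos 14: Y → fault, evict V, frames [J, E, D, F, Y]
At position 14, page V is evicted.

V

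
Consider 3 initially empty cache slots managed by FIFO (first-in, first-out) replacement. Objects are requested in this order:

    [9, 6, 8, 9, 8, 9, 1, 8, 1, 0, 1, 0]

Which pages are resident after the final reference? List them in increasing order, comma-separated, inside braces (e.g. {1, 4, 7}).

{0, 1, 8}

9: miss, frames {9}
6: miss, frames {9,6}
8: miss, frames {9,6,8}
9: hit
8: hit
9: hit
1: miss, evict 9, frames {6,8,1}
8: hit
1: hit
0: miss, evict 6, frames {8,1,0}
1: hit
0: hit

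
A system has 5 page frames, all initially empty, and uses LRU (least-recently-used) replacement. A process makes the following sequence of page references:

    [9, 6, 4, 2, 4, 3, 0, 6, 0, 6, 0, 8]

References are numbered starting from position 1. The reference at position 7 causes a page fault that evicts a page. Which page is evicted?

pos 1: 9 -> miss, frames {9}
pos 2: 6 -> miss, frames {9,6}
pos 3: 4 -> miss, frames {9,6,4}
pos 4: 2 -> miss, frames {9,6,4,2}
pos 5: 4 -> hit
pos 6: 3 -> miss, frames {9,6,2,4,3}
pos 7: 0 -> miss, evict 9, frames {6,2,4,3,0}
At position 7, page 9 is evicted.

9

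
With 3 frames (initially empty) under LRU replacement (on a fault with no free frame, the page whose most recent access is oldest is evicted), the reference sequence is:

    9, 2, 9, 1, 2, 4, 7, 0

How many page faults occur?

6

9 -> fault, frames {9}
2 -> fault, frames {9,2}
9 -> hit
1 -> fault, frames {2,9,1}
2 -> hit
4 -> fault, evict 9, frames {1,2,4}
7 -> fault, evict 1, frames {2,4,7}
0 -> fault, evict 2, frames {4,7,0}
Page faults: 6.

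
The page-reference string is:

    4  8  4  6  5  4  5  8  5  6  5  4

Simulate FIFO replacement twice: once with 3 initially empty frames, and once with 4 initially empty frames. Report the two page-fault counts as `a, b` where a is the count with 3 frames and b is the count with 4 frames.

9, 4

3 frames: F F . F F F . F . F F F → 9 faults.
4 frames: F F . F F . . . . . . . → 4 faults.
4 < 9: adding a frame reduced faults, as is typical.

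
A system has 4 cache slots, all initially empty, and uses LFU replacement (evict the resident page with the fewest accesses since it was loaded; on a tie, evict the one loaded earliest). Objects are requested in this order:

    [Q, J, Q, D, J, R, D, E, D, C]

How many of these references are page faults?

Q: fault, frames [Q]
J: fault, frames [Q, J]
Q: hit
D: fault, frames [Q, J, D]
J: hit
R: fault, frames [Q, J, D, R]
D: hit
E: fault, evict R, frames [Q, J, D, E]
D: hit
C: fault, evict E, frames [Q, J, D, C]
Page faults: 6.

6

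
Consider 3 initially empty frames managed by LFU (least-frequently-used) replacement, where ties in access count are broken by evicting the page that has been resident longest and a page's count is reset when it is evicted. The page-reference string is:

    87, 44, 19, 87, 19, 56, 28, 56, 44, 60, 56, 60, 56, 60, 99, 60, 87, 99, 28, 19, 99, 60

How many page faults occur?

18

87 → fault, frames {87}
44 → fault, frames {87,44}
19 → fault, frames {87,44,19}
87 → hit
19 → hit
56 → fault, evict 44, frames {87,19,56}
28 → fault, evict 56, frames {87,19,28}
56 → fault, evict 28, frames {87,19,56}
44 → fault, evict 56, frames {87,19,44}
60 → fault, evict 44, frames {87,19,60}
56 → fault, evict 60, frames {87,19,56}
60 → fault, evict 56, frames {87,19,60}
56 → fault, evict 60, frames {87,19,56}
60 → fault, evict 56, frames {87,19,60}
99 → fault, evict 60, frames {87,19,99}
60 → fault, evict 99, frames {87,19,60}
87 → hit
99 → fault, evict 60, frames {87,19,99}
28 → fault, evict 99, frames {87,19,28}
19 → hit
99 → fault, evict 28, frames {87,19,99}
60 → fault, evict 99, frames {87,19,60}
Page faults: 18.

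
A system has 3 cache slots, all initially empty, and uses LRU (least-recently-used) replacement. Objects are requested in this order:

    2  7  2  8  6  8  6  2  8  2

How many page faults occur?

4

2 → miss, frames [2]
7 → miss, frames [2, 7]
2 → hit
8 → miss, frames [7, 2, 8]
6 → miss, evict 7, frames [2, 8, 6]
8 → hit
6 → hit
2 → hit
8 → hit
2 → hit
Page faults: 4.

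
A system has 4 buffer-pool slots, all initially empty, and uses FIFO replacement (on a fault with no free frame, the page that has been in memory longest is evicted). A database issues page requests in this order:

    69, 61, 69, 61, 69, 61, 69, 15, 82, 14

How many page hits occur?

5

69 → fault, frames {69}
61 → fault, frames {69,61}
69 → hit
61 → hit
69 → hit
61 → hit
69 → hit
15 → fault, frames {69,61,15}
82 → fault, frames {69,61,15,82}
14 → fault, evict 69, frames {61,15,82,14}
Hits: 5.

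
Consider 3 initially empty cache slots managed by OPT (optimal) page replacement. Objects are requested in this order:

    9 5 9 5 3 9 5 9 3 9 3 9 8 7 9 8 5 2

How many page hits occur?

11

9: miss, frames {9}
5: miss, frames {9,5}
9: hit
5: hit
3: miss, frames {9,5,3}
9: hit
5: hit
9: hit
3: hit
9: hit
3: hit
9: hit
8: miss, evict 3, frames {9,5,8}
7: miss, evict 5, frames {9,8,7}
9: hit
8: hit
5: miss, evict 7, frames {9,8,5}
2: miss, evict 5, frames {9,8,2}
Hits: 11.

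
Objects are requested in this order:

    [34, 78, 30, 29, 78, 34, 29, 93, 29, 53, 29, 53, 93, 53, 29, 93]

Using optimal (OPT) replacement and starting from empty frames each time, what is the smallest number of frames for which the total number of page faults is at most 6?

f=1: 16 faults
f=2: 9 faults
f=3: 6 faults
f=4: 6 faults
f=5: 6 faults
f=6: 6 faults
Smallest f with faults ≤ 6 is 3.

3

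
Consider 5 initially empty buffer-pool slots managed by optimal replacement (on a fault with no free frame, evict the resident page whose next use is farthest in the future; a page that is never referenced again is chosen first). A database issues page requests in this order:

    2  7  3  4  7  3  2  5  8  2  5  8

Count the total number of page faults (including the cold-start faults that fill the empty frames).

2 -> miss, frames [2]
7 -> miss, frames [2, 7]
3 -> miss, frames [2, 7, 3]
4 -> miss, frames [2, 7, 3, 4]
7 -> hit
3 -> hit
2 -> hit
5 -> miss, frames [2, 7, 3, 4, 5]
8 -> miss, evict 4, frames [2, 7, 3, 5, 8]
2 -> hit
5 -> hit
8 -> hit
Page faults: 6.

6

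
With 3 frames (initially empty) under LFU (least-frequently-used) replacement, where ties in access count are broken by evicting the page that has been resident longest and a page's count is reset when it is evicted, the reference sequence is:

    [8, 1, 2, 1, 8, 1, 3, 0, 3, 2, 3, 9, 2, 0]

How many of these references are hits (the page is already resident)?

8 → fault, frames [8]
1 → fault, frames [8, 1]
2 → fault, frames [8, 1, 2]
1 → hit
8 → hit
1 → hit
3 → fault, evict 2, frames [8, 1, 3]
0 → fault, evict 3, frames [8, 1, 0]
3 → fault, evict 0, frames [8, 1, 3]
2 → fault, evict 3, frames [8, 1, 2]
3 → fault, evict 2, frames [8, 1, 3]
9 → fault, evict 3, frames [8, 1, 9]
2 → fault, evict 9, frames [8, 1, 2]
0 → fault, evict 2, frames [8, 1, 0]
Hits: 3.

3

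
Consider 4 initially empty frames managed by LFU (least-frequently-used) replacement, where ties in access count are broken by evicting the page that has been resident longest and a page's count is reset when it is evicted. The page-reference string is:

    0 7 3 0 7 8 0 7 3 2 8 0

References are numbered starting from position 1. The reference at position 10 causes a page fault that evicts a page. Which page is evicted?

8

pos 1: 0 -> miss, frames {0}
pos 2: 7 -> miss, frames {0,7}
pos 3: 3 -> miss, frames {0,7,3}
pos 4: 0 -> hit
pos 5: 7 -> hit
pos 6: 8 -> miss, frames {0,7,3,8}
pos 7: 0 -> hit
pos 8: 7 -> hit
pos 9: 3 -> hit
pos 10: 2 -> miss, evict 8, frames {0,7,3,2}
At position 10, page 8 is evicted.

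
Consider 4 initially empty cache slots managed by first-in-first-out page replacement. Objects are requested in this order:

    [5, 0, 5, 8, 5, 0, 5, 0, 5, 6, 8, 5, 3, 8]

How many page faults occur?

5

5 -> miss, frames [5]
0 -> miss, frames [5, 0]
5 -> hit
8 -> miss, frames [5, 0, 8]
5 -> hit
0 -> hit
5 -> hit
0 -> hit
5 -> hit
6 -> miss, frames [5, 0, 8, 6]
8 -> hit
5 -> hit
3 -> miss, evict 5, frames [0, 8, 6, 3]
8 -> hit
Page faults: 5.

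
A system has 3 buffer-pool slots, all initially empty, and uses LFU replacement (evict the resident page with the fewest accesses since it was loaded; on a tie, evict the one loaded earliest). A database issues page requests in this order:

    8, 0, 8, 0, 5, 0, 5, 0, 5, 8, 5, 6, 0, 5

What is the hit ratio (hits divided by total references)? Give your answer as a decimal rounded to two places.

0.71

8: fault, frames [8]
0: fault, frames [8, 0]
8: hit
0: hit
5: fault, frames [8, 0, 5]
0: hit
5: hit
0: hit
5: hit
8: hit
5: hit
6: fault, evict 8, frames [0, 5, 6]
0: hit
5: hit
Hits: 10 of 14 references → 10/14 = 0.7143.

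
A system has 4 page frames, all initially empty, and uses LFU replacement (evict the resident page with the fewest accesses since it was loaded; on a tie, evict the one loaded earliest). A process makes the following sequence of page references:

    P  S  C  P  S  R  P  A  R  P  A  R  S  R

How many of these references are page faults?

5

P: miss, frames (P)
S: miss, frames (P S)
C: miss, frames (P S C)
P: hit
S: hit
R: miss, frames (P S C R)
P: hit
A: miss, evict C, frames (P S R A)
R: hit
P: hit
A: hit
R: hit
S: hit
R: hit
Page faults: 5.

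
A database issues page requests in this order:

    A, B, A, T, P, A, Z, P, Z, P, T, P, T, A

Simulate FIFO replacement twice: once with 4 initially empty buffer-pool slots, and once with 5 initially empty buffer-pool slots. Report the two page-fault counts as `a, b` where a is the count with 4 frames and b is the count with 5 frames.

6, 5

4 frames: F F . F F . F . . . . . . F → 6 faults.
5 frames: F F . F F . F . . . . . . . → 5 faults.
5 < 6: adding a frame reduced faults, as is typical.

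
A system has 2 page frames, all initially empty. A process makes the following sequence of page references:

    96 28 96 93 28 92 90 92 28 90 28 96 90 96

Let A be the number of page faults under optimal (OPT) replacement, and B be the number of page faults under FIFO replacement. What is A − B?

Under OPT: F F . F . F F . F . . F . . → 7 faults.
Under FIFO: F F . F . F F . F . . F F . → 8 faults.
A − B = 7 − 8 = -1.

-1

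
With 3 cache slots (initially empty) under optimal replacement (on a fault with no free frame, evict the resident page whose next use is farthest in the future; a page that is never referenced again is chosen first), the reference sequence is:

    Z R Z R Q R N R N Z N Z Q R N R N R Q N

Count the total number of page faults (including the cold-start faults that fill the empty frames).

Z: miss, frames {Z}
R: miss, frames {Z,R}
Z: hit
R: hit
Q: miss, frames {Z,R,Q}
R: hit
N: miss, evict Q, frames {Z,R,N}
R: hit
N: hit
Z: hit
N: hit
Z: hit
Q: miss, evict Z, frames {R,N,Q}
R: hit
N: hit
R: hit
N: hit
R: hit
Q: hit
N: hit
Page faults: 5.

5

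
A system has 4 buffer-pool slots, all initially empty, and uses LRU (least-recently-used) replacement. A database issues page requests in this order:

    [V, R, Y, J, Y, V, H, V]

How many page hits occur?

3

V → miss, frames [V]
R → miss, frames [V, R]
Y → miss, frames [V, R, Y]
J → miss, frames [V, R, Y, J]
Y → hit
V → hit
H → miss, evict R, frames [J, Y, V, H]
V → hit
Hits: 3.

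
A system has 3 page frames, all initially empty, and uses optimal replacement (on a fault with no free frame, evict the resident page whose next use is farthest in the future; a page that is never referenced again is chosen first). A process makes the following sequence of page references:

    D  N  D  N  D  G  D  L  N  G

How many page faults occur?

4

D -> miss, frames (D)
N -> miss, frames (D N)
D -> hit
N -> hit
D -> hit
G -> miss, frames (D N G)
D -> hit
L -> miss, evict D, frames (N G L)
N -> hit
G -> hit
Page faults: 4.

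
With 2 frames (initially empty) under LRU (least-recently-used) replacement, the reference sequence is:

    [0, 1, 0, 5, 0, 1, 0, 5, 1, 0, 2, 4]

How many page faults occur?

9

0: miss, frames [0]
1: miss, frames [0, 1]
0: hit
5: miss, evict 1, frames [0, 5]
0: hit
1: miss, evict 5, frames [0, 1]
0: hit
5: miss, evict 1, frames [0, 5]
1: miss, evict 0, frames [5, 1]
0: miss, evict 5, frames [1, 0]
2: miss, evict 1, frames [0, 2]
4: miss, evict 0, frames [2, 4]
Page faults: 9.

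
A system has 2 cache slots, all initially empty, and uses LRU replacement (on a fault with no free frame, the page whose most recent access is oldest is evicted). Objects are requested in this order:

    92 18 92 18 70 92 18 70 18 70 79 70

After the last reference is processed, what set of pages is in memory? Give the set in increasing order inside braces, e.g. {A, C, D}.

92 → fault, frames [92]
18 → fault, frames [92, 18]
92 → hit
18 → hit
70 → fault, evict 92, frames [18, 70]
92 → fault, evict 18, frames [70, 92]
18 → fault, evict 70, frames [92, 18]
70 → fault, evict 92, frames [18, 70]
18 → hit
70 → hit
79 → fault, evict 18, frames [70, 79]
70 → hit

{70, 79}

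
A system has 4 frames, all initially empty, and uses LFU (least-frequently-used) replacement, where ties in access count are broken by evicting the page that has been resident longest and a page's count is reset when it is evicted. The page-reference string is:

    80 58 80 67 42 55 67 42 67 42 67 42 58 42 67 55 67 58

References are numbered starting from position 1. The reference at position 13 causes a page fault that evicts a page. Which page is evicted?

55

pos 1: 80: fault, frames [80]
pos 2: 58: fault, frames [80, 58]
pos 3: 80: hit
pos 4: 67: fault, frames [80, 58, 67]
pos 5: 42: fault, frames [80, 58, 67, 42]
pos 6: 55: fault, evict 58, frames [80, 67, 42, 55]
pos 7: 67: hit
pos 8: 42: hit
pos 9: 67: hit
pos 10: 42: hit
pos 11: 67: hit
pos 12: 42: hit
pos 13: 58: fault, evict 55, frames [80, 67, 42, 58]
At position 13, page 55 is evicted.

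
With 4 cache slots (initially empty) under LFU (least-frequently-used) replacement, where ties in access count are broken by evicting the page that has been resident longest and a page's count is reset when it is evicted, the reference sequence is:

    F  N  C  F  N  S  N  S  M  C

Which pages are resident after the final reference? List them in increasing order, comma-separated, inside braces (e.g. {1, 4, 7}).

F -> miss, frames {F}
N -> miss, frames {F,N}
C -> miss, frames {F,N,C}
F -> hit
N -> hit
S -> miss, frames {F,N,C,S}
N -> hit
S -> hit
M -> miss, evict C, frames {F,N,S,M}
C -> miss, evict M, frames {F,N,S,C}

{C, F, N, S}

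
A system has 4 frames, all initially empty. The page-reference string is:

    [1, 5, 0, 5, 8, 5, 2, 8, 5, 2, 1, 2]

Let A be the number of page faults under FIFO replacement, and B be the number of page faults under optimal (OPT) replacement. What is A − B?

1

Under FIFO: F F F . F . F . . . F . → 6 faults.
Under OPT: F F F . F . F . . . . . → 5 faults.
A − B = 6 − 5 = 1.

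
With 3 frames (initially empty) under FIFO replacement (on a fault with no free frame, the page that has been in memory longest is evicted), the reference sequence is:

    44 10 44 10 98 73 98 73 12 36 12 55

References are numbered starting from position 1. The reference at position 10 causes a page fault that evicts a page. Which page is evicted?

pos 1: 44 → miss, frames (44)
pos 2: 10 → miss, frames (44 10)
pos 3: 44 → hit
pos 4: 10 → hit
pos 5: 98 → miss, frames (44 10 98)
pos 6: 73 → miss, evict 44, frames (10 98 73)
pos 7: 98 → hit
pos 8: 73 → hit
pos 9: 12 → miss, evict 10, frames (98 73 12)
pos 10: 36 → miss, evict 98, frames (73 12 36)
At position 10, page 98 is evicted.

98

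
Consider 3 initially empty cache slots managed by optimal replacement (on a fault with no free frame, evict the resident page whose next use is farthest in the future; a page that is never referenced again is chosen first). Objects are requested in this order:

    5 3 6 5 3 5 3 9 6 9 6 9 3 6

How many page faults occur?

4

5 -> fault, frames (5)
3 -> fault, frames (5 3)
6 -> fault, frames (5 3 6)
5 -> hit
3 -> hit
5 -> hit
3 -> hit
9 -> fault, evict 5, frames (3 6 9)
6 -> hit
9 -> hit
6 -> hit
9 -> hit
3 -> hit
6 -> hit
Page faults: 4.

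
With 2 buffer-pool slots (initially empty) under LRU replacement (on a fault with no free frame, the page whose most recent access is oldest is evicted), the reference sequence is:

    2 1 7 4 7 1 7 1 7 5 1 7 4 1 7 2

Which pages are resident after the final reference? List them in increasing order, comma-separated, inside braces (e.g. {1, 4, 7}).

{2, 7}

2 -> fault, frames (2)
1 -> fault, frames (2 1)
7 -> fault, evict 2, frames (1 7)
4 -> fault, evict 1, frames (7 4)
7 -> hit
1 -> fault, evict 4, frames (7 1)
7 -> hit
1 -> hit
7 -> hit
5 -> fault, evict 1, frames (7 5)
1 -> fault, evict 7, frames (5 1)
7 -> fault, evict 5, frames (1 7)
4 -> fault, evict 1, frames (7 4)
1 -> fault, evict 7, frames (4 1)
7 -> fault, evict 4, frames (1 7)
2 -> fault, evict 1, frames (7 2)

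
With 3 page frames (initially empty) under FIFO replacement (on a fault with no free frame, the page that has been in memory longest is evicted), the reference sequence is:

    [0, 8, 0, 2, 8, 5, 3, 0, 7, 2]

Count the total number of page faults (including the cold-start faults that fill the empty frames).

0 → fault, frames {0}
8 → fault, frames {0,8}
0 → hit
2 → fault, frames {0,8,2}
8 → hit
5 → fault, evict 0, frames {8,2,5}
3 → fault, evict 8, frames {2,5,3}
0 → fault, evict 2, frames {5,3,0}
7 → fault, evict 5, frames {3,0,7}
2 → fault, evict 3, frames {0,7,2}
Page faults: 8.

8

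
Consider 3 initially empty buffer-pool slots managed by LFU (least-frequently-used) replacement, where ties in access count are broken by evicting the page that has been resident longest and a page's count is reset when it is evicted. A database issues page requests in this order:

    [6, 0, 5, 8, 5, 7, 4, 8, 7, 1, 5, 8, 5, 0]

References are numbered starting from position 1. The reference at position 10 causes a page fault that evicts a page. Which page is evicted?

8

pos 1: 6 → miss, frames {6}
pos 2: 0 → miss, frames {6,0}
pos 3: 5 → miss, frames {6,0,5}
pos 4: 8 → miss, evict 6, frames {0,5,8}
pos 5: 5 → hit
pos 6: 7 → miss, evict 0, frames {5,8,7}
pos 7: 4 → miss, evict 8, frames {5,7,4}
pos 8: 8 → miss, evict 7, frames {5,4,8}
pos 9: 7 → miss, evict 4, frames {5,8,7}
pos 10: 1 → miss, evict 8, frames {5,7,1}
At position 10, page 8 is evicted.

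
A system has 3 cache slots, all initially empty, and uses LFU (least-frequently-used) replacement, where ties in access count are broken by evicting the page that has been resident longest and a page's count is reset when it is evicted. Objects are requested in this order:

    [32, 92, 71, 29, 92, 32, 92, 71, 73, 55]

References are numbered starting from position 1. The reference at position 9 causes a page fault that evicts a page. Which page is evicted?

32

pos 1: 32 -> fault, frames {32}
pos 2: 92 -> fault, frames {32,92}
pos 3: 71 -> fault, frames {32,92,71}
pos 4: 29 -> fault, evict 32, frames {92,71,29}
pos 5: 92 -> hit
pos 6: 32 -> fault, evict 71, frames {92,29,32}
pos 7: 92 -> hit
pos 8: 71 -> fault, evict 29, frames {92,32,71}
pos 9: 73 -> fault, evict 32, frames {92,71,73}
At position 9, page 32 is evicted.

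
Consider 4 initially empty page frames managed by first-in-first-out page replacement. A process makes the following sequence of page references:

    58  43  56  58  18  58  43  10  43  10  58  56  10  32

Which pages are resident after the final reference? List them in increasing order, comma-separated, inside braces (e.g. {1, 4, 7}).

58: miss, frames (58)
43: miss, frames (58 43)
56: miss, frames (58 43 56)
58: hit
18: miss, frames (58 43 56 18)
58: hit
43: hit
10: miss, evict 58, frames (43 56 18 10)
43: hit
10: hit
58: miss, evict 43, frames (56 18 10 58)
56: hit
10: hit
32: miss, evict 56, frames (18 10 58 32)

{10, 18, 32, 58}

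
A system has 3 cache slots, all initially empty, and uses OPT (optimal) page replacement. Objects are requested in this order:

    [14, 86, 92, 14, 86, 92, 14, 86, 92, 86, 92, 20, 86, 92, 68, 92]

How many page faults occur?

5

14 → fault, frames {14}
86 → fault, frames {14,86}
92 → fault, frames {14,86,92}
14 → hit
86 → hit
92 → hit
14 → hit
86 → hit
92 → hit
86 → hit
92 → hit
20 → fault, evict 14, frames {86,92,20}
86 → hit
92 → hit
68 → fault, evict 20, frames {86,92,68}
92 → hit
Page faults: 5.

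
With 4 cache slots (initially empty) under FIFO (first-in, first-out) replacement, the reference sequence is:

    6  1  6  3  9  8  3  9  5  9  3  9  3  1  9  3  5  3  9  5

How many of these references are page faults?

9

6 → fault, frames (6)
1 → fault, frames (6 1)
6 → hit
3 → fault, frames (6 1 3)
9 → fault, frames (6 1 3 9)
8 → fault, evict 6, frames (1 3 9 8)
3 → hit
9 → hit
5 → fault, evict 1, frames (3 9 8 5)
9 → hit
3 → hit
9 → hit
3 → hit
1 → fault, evict 3, frames (9 8 5 1)
9 → hit
3 → fault, evict 9, frames (8 5 1 3)
5 → hit
3 → hit
9 → fault, evict 8, frames (5 1 3 9)
5 → hit
Page faults: 9.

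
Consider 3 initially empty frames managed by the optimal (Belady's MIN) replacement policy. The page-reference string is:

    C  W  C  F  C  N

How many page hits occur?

C: fault, frames {C}
W: fault, frames {C,W}
C: hit
F: fault, frames {C,W,F}
C: hit
N: fault, evict F, frames {C,W,N}
Hits: 2.

2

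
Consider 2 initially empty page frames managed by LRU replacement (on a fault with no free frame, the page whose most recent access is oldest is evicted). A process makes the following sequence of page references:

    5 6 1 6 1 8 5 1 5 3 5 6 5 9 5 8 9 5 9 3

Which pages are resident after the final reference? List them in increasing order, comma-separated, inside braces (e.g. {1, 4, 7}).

5 → fault, frames {5}
6 → fault, frames {5,6}
1 → fault, evict 5, frames {6,1}
6 → hit
1 → hit
8 → fault, evict 6, frames {1,8}
5 → fault, evict 1, frames {8,5}
1 → fault, evict 8, frames {5,1}
5 → hit
3 → fault, evict 1, frames {5,3}
5 → hit
6 → fault, evict 3, frames {5,6}
5 → hit
9 → fault, evict 6, frames {5,9}
5 → hit
8 → fault, evict 9, frames {5,8}
9 → fault, evict 5, frames {8,9}
5 → fault, evict 8, frames {9,5}
9 → hit
3 → fault, evict 5, frames {9,3}

{3, 9}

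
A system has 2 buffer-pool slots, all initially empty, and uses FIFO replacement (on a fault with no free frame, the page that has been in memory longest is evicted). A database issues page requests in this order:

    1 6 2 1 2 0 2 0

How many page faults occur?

6

1: miss, frames (1)
6: miss, frames (1 6)
2: miss, evict 1, frames (6 2)
1: miss, evict 6, frames (2 1)
2: hit
0: miss, evict 2, frames (1 0)
2: miss, evict 1, frames (0 2)
0: hit
Page faults: 6.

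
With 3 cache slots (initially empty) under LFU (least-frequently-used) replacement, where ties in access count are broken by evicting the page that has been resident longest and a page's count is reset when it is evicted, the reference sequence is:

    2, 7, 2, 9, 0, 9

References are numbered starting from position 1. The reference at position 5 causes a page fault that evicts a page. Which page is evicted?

7

pos 1: 2 → fault, frames [2]
pos 2: 7 → fault, frames [2, 7]
pos 3: 2 → hit
pos 4: 9 → fault, frames [2, 7, 9]
pos 5: 0 → fault, evict 7, frames [2, 9, 0]
At position 5, page 7 is evicted.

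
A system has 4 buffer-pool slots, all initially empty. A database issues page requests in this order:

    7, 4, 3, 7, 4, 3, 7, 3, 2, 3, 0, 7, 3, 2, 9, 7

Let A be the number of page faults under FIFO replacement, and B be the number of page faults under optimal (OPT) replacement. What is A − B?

Under FIFO: F F F . . . . . F . F F . . F . → 7 faults.
Under OPT: F F F . . . . . F . F . . . F . → 6 faults.
A − B = 7 − 6 = 1.

1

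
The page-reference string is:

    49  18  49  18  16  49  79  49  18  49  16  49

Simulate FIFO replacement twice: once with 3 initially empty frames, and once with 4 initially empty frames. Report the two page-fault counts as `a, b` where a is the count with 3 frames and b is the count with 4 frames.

3 frames: F F . . F . F F F . F . → 7 faults.
4 frames: F F . . F . F . . . . . → 4 faults.
4 < 7: adding a frame reduced faults, as is typical.

7, 4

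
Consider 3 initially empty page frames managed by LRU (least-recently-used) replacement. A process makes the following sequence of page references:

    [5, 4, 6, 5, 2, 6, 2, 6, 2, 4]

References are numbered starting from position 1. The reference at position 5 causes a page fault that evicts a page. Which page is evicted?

4

pos 1: 5 → miss, frames (5)
pos 2: 4 → miss, frames (5 4)
pos 3: 6 → miss, frames (5 4 6)
pos 4: 5 → hit
pos 5: 2 → miss, evict 4, frames (6 5 2)
At position 5, page 4 is evicted.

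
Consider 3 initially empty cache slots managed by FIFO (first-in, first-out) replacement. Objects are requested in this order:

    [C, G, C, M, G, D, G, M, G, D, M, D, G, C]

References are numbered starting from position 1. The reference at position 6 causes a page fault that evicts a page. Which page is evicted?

pos 1: C -> miss, frames (C)
pos 2: G -> miss, frames (C G)
pos 3: C -> hit
pos 4: M -> miss, frames (C G M)
pos 5: G -> hit
pos 6: D -> miss, evict C, frames (G M D)
At position 6, page C is evicted.

C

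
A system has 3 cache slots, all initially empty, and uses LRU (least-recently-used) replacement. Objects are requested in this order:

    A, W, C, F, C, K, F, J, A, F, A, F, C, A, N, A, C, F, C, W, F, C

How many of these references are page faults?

A -> fault, frames {A}
W -> fault, frames {A,W}
C -> fault, frames {A,W,C}
F -> fault, evict A, frames {W,C,F}
C -> hit
K -> fault, evict W, frames {F,C,K}
F -> hit
J -> fault, evict C, frames {K,F,J}
A -> fault, evict K, frames {F,J,A}
F -> hit
A -> hit
F -> hit
C -> fault, evict J, frames {A,F,C}
A -> hit
N -> fault, evict F, frames {C,A,N}
A -> hit
C -> hit
F -> fault, evict N, frames {A,C,F}
C -> hit
W -> fault, evict A, frames {F,C,W}
F -> hit
C -> hit
Page faults: 11.

11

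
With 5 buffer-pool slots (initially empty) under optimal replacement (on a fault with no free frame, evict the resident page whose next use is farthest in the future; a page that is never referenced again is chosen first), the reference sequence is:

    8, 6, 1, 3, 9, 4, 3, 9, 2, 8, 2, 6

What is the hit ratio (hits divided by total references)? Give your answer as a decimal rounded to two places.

0.42

8 → miss, frames {8}
6 → miss, frames {8,6}
1 → miss, frames {8,6,1}
3 → miss, frames {8,6,1,3}
9 → miss, frames {8,6,1,3,9}
4 → miss, evict 1, frames {8,6,3,9,4}
3 → hit
9 → hit
2 → miss, evict 4, frames {8,6,3,9,2}
8 → hit
2 → hit
6 → hit
Hits: 5 of 12 references → 5/12 = 0.4167.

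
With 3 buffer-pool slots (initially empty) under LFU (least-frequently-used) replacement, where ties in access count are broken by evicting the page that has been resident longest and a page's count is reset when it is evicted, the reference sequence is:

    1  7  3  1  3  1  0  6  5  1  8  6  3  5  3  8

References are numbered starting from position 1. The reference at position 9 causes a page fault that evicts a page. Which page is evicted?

6

pos 1: 1 → fault, frames {1}
pos 2: 7 → fault, frames {1,7}
pos 3: 3 → fault, frames {1,7,3}
pos 4: 1 → hit
pos 5: 3 → hit
pos 6: 1 → hit
pos 7: 0 → fault, evict 7, frames {1,3,0}
pos 8: 6 → fault, evict 0, frames {1,3,6}
pos 9: 5 → fault, evict 6, frames {1,3,5}
At position 9, page 6 is evicted.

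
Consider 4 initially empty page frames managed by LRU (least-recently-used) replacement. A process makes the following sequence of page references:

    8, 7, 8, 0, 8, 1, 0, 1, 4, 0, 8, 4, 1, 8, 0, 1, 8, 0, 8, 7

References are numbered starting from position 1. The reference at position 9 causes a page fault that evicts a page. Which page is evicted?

pos 1: 8: miss, frames [8]
pos 2: 7: miss, frames [8, 7]
pos 3: 8: hit
pos 4: 0: miss, frames [7, 8, 0]
pos 5: 8: hit
pos 6: 1: miss, frames [7, 0, 8, 1]
pos 7: 0: hit
pos 8: 1: hit
pos 9: 4: miss, evict 7, frames [8, 0, 1, 4]
At position 9, page 7 is evicted.

7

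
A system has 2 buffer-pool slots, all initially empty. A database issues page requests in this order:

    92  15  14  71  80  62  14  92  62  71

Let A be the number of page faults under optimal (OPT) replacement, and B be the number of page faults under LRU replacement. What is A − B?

Under OPT: F F F F F F . F . F → 8 faults.
Under LRU: F F F F F F F F F F → 10 faults.
A − B = 8 − 10 = -2.

-2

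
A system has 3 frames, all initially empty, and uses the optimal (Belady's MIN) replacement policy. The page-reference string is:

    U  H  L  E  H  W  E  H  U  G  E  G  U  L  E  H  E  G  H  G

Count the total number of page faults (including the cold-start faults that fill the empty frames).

U: miss, frames [U]
H: miss, frames [U, H]
L: miss, frames [U, H, L]
E: miss, evict L, frames [U, H, E]
H: hit
W: miss, evict U, frames [H, E, W]
E: hit
H: hit
U: miss, evict W, frames [H, E, U]
G: miss, evict H, frames [E, U, G]
E: hit
G: hit
U: hit
L: miss, evict U, frames [E, G, L]
E: hit
H: miss, evict L, frames [E, G, H]
E: hit
G: hit
H: hit
G: hit
Page faults: 9.

9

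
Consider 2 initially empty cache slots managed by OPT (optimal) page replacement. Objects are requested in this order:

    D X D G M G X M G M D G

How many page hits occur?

D: fault, frames {D}
X: fault, frames {D,X}
D: hit
G: fault, evict D, frames {X,G}
M: fault, evict X, frames {G,M}
G: hit
X: fault, evict G, frames {M,X}
M: hit
G: fault, evict X, frames {M,G}
M: hit
D: fault, evict M, frames {G,D}
G: hit
Hits: 5.

5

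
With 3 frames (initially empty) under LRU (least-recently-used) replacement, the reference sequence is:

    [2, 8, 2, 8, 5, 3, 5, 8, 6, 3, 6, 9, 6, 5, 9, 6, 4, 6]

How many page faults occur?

9

2: fault, frames [2]
8: fault, frames [2, 8]
2: hit
8: hit
5: fault, frames [2, 8, 5]
3: fault, evict 2, frames [8, 5, 3]
5: hit
8: hit
6: fault, evict 3, frames [5, 8, 6]
3: fault, evict 5, frames [8, 6, 3]
6: hit
9: fault, evict 8, frames [3, 6, 9]
6: hit
5: fault, evict 3, frames [9, 6, 5]
9: hit
6: hit
4: fault, evict 5, frames [9, 6, 4]
6: hit
Page faults: 9.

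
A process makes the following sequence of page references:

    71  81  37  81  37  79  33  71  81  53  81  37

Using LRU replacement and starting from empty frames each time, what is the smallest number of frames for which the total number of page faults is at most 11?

f=1: 12 faults
f=2: 9 faults
f=3: 9 faults
f=4: 9 faults
f=5: 7 faults
f=6: 6 faults
Smallest f with faults ≤ 11 is 2.

2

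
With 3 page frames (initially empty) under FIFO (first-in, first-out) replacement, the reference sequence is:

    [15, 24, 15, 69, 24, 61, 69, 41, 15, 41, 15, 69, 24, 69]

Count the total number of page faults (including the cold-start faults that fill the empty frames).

8

15 → miss, frames (15)
24 → miss, frames (15 24)
15 → hit
69 → miss, frames (15 24 69)
24 → hit
61 → miss, evict 15, frames (24 69 61)
69 → hit
41 → miss, evict 24, frames (69 61 41)
15 → miss, evict 69, frames (61 41 15)
41 → hit
15 → hit
69 → miss, evict 61, frames (41 15 69)
24 → miss, evict 41, frames (15 69 24)
69 → hit
Page faults: 8.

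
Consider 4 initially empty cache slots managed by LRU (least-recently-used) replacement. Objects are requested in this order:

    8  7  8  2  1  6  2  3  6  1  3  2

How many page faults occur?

8: fault, frames [8]
7: fault, frames [8, 7]
8: hit
2: fault, frames [7, 8, 2]
1: fault, frames [7, 8, 2, 1]
6: fault, evict 7, frames [8, 2, 1, 6]
2: hit
3: fault, evict 8, frames [1, 6, 2, 3]
6: hit
1: hit
3: hit
2: hit
Page faults: 6.

6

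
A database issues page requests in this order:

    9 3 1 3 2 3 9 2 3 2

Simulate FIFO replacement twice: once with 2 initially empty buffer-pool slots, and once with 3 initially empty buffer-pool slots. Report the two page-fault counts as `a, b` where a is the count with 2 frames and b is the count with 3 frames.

8, 6

2 frames: F F F . F F F F F . → 8 faults.
3 frames: F F F . F . F . F . → 6 faults.
6 < 8: adding a frame reduced faults, as is typical.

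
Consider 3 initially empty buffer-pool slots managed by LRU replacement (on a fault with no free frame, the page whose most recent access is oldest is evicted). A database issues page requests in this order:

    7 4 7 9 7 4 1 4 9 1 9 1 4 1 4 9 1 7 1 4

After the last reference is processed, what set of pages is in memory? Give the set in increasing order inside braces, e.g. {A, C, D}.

{1, 4, 7}

7 → miss, frames {7}
4 → miss, frames {7,4}
7 → hit
9 → miss, frames {4,7,9}
7 → hit
4 → hit
1 → miss, evict 9, frames {7,4,1}
4 → hit
9 → miss, evict 7, frames {1,4,9}
1 → hit
9 → hit
1 → hit
4 → hit
1 → hit
4 → hit
9 → hit
1 → hit
7 → miss, evict 4, frames {9,1,7}
1 → hit
4 → miss, evict 9, frames {7,1,4}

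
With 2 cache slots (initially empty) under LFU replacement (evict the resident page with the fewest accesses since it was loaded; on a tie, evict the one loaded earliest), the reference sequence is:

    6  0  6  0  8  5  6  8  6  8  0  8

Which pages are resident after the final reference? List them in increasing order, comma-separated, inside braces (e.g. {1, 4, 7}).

6: fault, frames (6)
0: fault, frames (6 0)
6: hit
0: hit
8: fault, evict 6, frames (0 8)
5: fault, evict 8, frames (0 5)
6: fault, evict 5, frames (0 6)
8: fault, evict 6, frames (0 8)
6: fault, evict 8, frames (0 6)
8: fault, evict 6, frames (0 8)
0: hit
8: hit

{0, 8}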